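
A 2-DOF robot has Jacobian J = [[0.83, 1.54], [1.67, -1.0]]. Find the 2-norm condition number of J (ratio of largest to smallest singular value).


JJ^T eigenvalues: trace(JJ^T) = 6.8494, det(JJ^T) = det(J)^2 = 11.57224324
s_max^2 = (6.8494 + sqrt(0.62530740))/2 = 3.82008190
s_min^2 = (6.8494 - sqrt(0.62530740))/2 = 3.02931810
kappa = s_max/s_min = sqrt(3.82008190/3.02931810) = 1.1230

1.1230


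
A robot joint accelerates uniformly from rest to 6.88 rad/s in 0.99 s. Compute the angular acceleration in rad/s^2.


alpha = delta_omega / t = 6.88 / 0.99 = 6.9495

6.9495 rad/s^2


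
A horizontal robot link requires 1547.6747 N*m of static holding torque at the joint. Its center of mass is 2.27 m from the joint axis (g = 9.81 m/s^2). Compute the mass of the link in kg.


m = tau / (g*L) = 1547.6747 / (9.81 * 2.27) = 69.5000

69.5000 kg


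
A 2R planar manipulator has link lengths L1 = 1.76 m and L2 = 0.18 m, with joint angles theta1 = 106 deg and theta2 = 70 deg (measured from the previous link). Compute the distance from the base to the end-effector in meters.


x = L1*cos(th1) + L2*cos(th1+th2) = -0.664683
y = L1*sin(th1) + L2*sin(th1+th2) = 1.704377
d = sqrt(x^2 + y^2) = sqrt(0.441803 + 2.904901) = 1.8294

1.8294 m


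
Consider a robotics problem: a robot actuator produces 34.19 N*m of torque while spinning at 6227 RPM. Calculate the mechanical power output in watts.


omega = 6227 * 2*pi/60 = 652.089915 rad/s
P = tau * omega = 34.19 * 652.089915 = 22294.9542

22294.9542 W


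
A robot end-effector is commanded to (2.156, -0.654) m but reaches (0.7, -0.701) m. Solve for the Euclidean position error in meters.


dx = 0.7 - (2.156) = -1.4560, dy = -0.701 - (-0.654) = -0.0470
err = sqrt(2.119936 + 0.002209) = 1.4568

1.4568 m


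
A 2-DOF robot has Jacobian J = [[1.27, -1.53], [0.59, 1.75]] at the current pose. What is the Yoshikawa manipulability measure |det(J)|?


det(J) = 1.27*1.75 - (-1.53)*(0.59) = 3.1252
|det(J)| = 3.1252

3.1252


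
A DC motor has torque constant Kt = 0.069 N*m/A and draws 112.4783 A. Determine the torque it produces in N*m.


tau = Kt * I = 0.069*112.4783 = 7.7610

7.7610 N*m


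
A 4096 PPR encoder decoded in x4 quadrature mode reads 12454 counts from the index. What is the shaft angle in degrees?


angle = counts * 360 / (PPR*4) = 12454 * 360 / 16384 = 273.6475

273.6475 degrees


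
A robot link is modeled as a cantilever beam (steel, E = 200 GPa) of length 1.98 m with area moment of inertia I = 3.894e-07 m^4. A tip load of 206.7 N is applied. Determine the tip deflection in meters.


delta = F*L^3/(3*E*I) = 206.7*1.98^3/(3*2.000e+11*3.894e-07)
      = 1604.4864264/233640 = 0.0069

0.0069 m


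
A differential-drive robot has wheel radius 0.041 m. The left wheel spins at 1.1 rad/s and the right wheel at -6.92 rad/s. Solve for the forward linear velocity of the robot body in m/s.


v = r*(wR + wL)/2 = 0.041*(-6.92 + 1.1)/2 = -0.1193

-0.1193 m/s


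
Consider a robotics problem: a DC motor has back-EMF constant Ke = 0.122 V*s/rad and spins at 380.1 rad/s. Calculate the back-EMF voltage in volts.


V_emf = Ke * omega = 0.122*380.1 = 46.3722

46.3722 V


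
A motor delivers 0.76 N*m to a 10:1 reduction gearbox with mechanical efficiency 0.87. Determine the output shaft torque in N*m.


tau_out = tau_in * N * eta = 0.76 * 10 * 0.87 = 6.6120

6.6120 N*m


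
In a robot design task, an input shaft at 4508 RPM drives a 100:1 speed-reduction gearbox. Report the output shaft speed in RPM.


omega_out = omega_in / N = 4508 / 100 = 45.0800

45.0800 RPM


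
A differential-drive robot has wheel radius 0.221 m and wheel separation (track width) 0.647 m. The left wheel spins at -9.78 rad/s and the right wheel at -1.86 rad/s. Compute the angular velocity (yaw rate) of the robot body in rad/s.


omega = r*(wR - wL)/L = 0.221*(-1.86 - (-9.78))/0.647 = 2.7053

2.7053 rad/s


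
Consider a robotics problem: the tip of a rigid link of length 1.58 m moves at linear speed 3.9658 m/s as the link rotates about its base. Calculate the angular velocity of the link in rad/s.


omega = v / L = 3.9658 / 1.58 = 2.5100

2.5100 rad/s


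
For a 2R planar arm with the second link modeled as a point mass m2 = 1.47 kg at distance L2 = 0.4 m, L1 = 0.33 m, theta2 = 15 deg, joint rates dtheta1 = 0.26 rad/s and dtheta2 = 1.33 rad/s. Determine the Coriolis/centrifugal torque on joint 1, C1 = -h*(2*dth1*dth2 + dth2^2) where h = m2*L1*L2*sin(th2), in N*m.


h = m2*L1*L2*sin(th2) = 1.47*0.33*0.4*sin(15 deg) = 0.050221
C1 = -h*(2*0.26*1.33 + 1.33^2) = -0.050221*2.4605 = -0.1236

-0.1236 N*m


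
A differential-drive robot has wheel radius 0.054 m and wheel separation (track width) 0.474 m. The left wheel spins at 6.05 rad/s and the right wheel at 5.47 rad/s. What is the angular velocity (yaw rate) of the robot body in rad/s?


omega = r*(wR - wL)/L = 0.054*(5.47 - (6.05))/0.474 = -0.0661

-0.0661 rad/s


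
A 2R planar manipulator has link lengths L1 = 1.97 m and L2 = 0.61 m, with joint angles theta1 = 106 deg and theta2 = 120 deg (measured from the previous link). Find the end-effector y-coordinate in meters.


y = L1*sin(th1) + L2*sin(th1+th2) = 1.97*sin(106 deg) + 0.61*sin(226 deg) = 1.4549

1.4549 m


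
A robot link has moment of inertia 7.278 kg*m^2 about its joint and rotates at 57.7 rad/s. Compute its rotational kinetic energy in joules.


KE = (1/2)*I*omega^2 = 0.5*7.278*57.7^2 = 12115.2863

12115.2863 J


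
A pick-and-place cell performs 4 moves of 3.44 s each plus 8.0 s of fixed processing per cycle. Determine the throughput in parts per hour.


T_cycle = 4*3.44 + 8.0 = 21.7600 s
rate = 3600/T = 165.4412

165.4412 parts/hour


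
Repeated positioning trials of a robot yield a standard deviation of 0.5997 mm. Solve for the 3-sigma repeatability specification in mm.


repeatability = 3*sigma = 3*0.5997 = 1.7991

1.7991 mm


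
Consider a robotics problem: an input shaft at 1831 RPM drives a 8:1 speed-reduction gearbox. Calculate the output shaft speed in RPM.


omega_out = omega_in / N = 1831 / 8 = 228.8750

228.8750 RPM


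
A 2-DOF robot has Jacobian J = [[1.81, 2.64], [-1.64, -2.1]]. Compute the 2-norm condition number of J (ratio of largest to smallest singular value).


JJ^T eigenvalues: trace(JJ^T) = 17.3453, det(JJ^T) = det(J)^2 = 0.27941796
s_max^2 = (17.3453 + sqrt(299.74176025))/2 = 17.32917587
s_min^2 = (17.3453 - sqrt(299.74176025))/2 = 0.01612413
kappa = s_max/s_min = sqrt(17.32917587/0.01612413) = 32.7832

32.7832


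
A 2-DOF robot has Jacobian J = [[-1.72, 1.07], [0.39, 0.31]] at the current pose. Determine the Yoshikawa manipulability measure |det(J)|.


det(J) = -1.72*0.31 - (1.07)*(0.39) = -0.9505
|det(J)| = 0.9505

0.9505


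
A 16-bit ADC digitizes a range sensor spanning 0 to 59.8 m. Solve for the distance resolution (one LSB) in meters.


res = range / 2^n = 59.8/2^16 = 59.8/65536 = 9.1248e-04

9.1248e-04 m


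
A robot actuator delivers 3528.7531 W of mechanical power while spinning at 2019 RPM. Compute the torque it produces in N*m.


omega = 2019 * 2*pi/60 = 211.429186 rad/s
tau = P / omega = 3528.7531 / 211.429186 = 16.6900

16.6900 N*m


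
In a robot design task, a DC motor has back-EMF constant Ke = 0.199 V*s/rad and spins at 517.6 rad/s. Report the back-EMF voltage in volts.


V_emf = Ke * omega = 0.199*517.6 = 103.0024

103.0024 V


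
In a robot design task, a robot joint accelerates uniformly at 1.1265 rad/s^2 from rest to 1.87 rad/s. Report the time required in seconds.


t = delta_omega / alpha = 1.87 / 1.1265 = 1.6600

1.6600 s


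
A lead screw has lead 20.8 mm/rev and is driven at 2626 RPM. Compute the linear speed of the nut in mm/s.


v = lead * (RPM/60) = 20.8*2626/60 = 910.3467

910.3467 mm/s


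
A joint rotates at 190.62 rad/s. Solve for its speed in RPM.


RPM = 190.62 * 60/(2*pi) = 1820.2869

1820.2869 RPM


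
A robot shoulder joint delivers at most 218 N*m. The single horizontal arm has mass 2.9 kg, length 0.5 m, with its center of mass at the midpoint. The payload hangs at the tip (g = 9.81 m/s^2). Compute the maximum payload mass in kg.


tau_arm = m_arm*g*(L/2) = 2.9*9.81*0.5/2 = 7.1123 N*m
tau_payload = tau_max - tau_arm = 218 - 7.1123 = 210.8877
m_payload = tau_payload / (g*L) = 210.8877 / (9.81*0.5) = 42.9944

42.9944 kg


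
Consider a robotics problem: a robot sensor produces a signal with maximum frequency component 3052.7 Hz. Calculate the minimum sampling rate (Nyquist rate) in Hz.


f_s,min = 2*f_max = 2*3052.7 = 6105.4000

6105.4000 Hz


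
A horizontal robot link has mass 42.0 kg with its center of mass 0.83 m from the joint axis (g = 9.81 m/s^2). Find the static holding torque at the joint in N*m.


tau = m*g*L = 42.0 * 9.81 * 0.83 = 341.9766

341.9766 N*m


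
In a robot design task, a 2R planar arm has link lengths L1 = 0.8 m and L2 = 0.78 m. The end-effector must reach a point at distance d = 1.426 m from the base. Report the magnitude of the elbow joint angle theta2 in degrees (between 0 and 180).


cos(th2) = (d^2 - L1^2 - L2^2)/(2*L1*L2) = (1.426^2 - 0.8^2 - 0.78^2)/(2*0.8*0.78) = 0.62906731
th2 = acos(0.62906731) = 51.0187 deg

51.0187 degrees


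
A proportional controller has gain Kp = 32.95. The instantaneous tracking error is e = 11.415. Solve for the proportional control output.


u_P = Kp * e = 32.95 * 11.415 = 376.1243

376.1243


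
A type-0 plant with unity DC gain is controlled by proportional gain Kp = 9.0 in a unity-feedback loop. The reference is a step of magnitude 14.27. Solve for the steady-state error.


e_ss = R/(1 + Kp) = 14.27/(1 + 9.0) = 14.27/10.0000 = 1.4270

1.4270


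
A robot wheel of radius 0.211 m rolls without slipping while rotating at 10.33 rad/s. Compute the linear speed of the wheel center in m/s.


v = omega * r = 10.33 * 0.211 = 2.1796

2.1796 m/s


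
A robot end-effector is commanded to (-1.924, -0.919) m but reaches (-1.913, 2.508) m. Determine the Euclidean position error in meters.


dx = -1.913 - (-1.924) = 0.0110, dy = 2.508 - (-0.919) = 3.4270
err = sqrt(0.000121 + 11.744329) = 3.4270

3.4270 m


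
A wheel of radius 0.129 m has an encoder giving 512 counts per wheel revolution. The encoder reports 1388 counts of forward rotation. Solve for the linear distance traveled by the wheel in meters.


revs = 1388/512 = 2.710938
d = revs * 2*pi*r = 2.710938 * 2*pi*0.129 = 2.1973

2.1973 m


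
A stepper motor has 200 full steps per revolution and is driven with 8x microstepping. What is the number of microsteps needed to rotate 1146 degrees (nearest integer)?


step_size = 360/(200*8) = 360/1600 = 0.225000 deg
n = 1146/(360/1600) = 1146*1600/360 = 5093.3333 -> 5093

5093 steps


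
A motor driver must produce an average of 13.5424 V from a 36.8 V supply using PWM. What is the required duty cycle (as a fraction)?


D = V_avg/V_supply = 13.5424/36.8 = 0.3680

0.3680


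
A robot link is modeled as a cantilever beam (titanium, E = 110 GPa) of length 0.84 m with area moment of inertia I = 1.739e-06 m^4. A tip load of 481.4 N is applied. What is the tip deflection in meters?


delta = F*L^3/(3*E*I) = 481.4*0.84^3/(3*1.100e+11*1.739e-06)
      = 285.3277056/573870 = 4.9720e-04

4.9720e-04 m


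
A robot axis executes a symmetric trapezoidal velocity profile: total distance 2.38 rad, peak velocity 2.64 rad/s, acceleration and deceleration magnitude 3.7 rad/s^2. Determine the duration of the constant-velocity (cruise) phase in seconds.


t_acc = v/a = 0.713514 s, d_acc = v^2/(2a) = 0.941838 rad each
d_cruise = 2.38 - 2*0.941838 = 0.496324 rad
t_cruise = d_cruise/v = 0.496324/2.64 = 0.1880

0.1880 s


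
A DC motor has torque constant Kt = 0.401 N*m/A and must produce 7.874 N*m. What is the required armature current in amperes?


I = tau / Kt = 7.874/0.401 = 19.6359

19.6359 A


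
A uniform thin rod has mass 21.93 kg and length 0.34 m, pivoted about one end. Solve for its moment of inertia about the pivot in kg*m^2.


I = (1/3)*m*L^2 = (1/3)*21.93*0.34^2 = 0.8450

0.8450 kg*m^2


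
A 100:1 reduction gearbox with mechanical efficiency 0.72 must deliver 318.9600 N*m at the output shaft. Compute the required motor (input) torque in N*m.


tau_in = tau_out / (N * eta) = 318.9600 / (100 * 0.72) = 4.4300

4.4300 N*m


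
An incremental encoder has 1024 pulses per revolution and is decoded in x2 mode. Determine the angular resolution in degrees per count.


resolution = 360 / (PPR * 2) = 360 / 2048 = 0.1758

0.1758 degrees


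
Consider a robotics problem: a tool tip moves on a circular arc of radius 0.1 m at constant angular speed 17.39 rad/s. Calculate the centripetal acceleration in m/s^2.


a_c = omega^2 * r = 17.39^2 * 0.1 = 30.2412

30.2412 m/s^2


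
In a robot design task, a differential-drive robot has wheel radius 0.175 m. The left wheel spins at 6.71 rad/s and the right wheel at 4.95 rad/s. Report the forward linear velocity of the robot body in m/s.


v = r*(wR + wL)/2 = 0.175*(4.95 + 6.71)/2 = 1.0202

1.0202 m/s


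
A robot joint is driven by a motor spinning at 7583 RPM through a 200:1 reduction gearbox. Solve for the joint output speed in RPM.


omega_joint = omega_motor / N = 7583 / 200 = 37.9150

37.9150 RPM


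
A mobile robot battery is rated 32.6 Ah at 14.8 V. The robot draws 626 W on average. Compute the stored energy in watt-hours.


E = capacity * V = 32.6*14.8 = 482.4800

482.4800 Wh


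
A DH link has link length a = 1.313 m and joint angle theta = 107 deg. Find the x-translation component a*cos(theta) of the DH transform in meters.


a*cos(theta) = 1.313*cos(107 deg) = -0.3839

-0.3839 m


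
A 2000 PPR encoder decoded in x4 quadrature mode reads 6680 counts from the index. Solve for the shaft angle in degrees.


angle = counts * 360 / (PPR*4) = 6680 * 360 / 8000 = 300.6000

300.6000 degrees


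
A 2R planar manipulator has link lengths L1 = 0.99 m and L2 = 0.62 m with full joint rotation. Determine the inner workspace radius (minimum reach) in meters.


r_min = |L1 - L2| = |0.99 - 0.62| = 0.3700

0.3700 m


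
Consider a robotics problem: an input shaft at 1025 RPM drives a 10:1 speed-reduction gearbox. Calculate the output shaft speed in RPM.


omega_out = omega_in / N = 1025 / 10 = 102.5000

102.5000 RPM


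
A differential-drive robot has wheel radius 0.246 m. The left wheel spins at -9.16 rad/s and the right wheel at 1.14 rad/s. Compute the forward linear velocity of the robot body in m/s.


v = r*(wR + wL)/2 = 0.246*(1.14 + -9.16)/2 = -0.9865

-0.9865 m/s


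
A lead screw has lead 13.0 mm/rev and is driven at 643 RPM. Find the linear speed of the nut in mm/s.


v = lead * (RPM/60) = 13.0*643/60 = 139.3167

139.3167 mm/s


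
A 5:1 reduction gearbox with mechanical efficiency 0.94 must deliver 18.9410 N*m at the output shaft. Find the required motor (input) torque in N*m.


tau_in = tau_out / (N * eta) = 18.9410 / (5 * 0.94) = 4.0300

4.0300 N*m


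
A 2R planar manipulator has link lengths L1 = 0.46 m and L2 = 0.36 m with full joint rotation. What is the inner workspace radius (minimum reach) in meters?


r_min = |L1 - L2| = |0.46 - 0.36| = 0.1000

0.1000 m


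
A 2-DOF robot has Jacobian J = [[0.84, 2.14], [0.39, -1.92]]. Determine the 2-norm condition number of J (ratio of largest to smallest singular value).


JJ^T eigenvalues: trace(JJ^T) = 9.1237, det(JJ^T) = det(J)^2 = 5.98976676
s_max^2 = (9.1237 + sqrt(59.28283465))/2 = 8.41161735
s_min^2 = (9.1237 - sqrt(59.28283465))/2 = 0.71208265
kappa = s_max/s_min = sqrt(8.41161735/0.71208265) = 3.4370

3.4370


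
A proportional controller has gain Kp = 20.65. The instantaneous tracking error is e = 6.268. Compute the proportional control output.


u_P = Kp * e = 20.65 * 6.268 = 129.4342

129.4342


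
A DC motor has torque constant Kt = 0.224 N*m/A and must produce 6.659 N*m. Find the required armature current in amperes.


I = tau / Kt = 6.659/0.224 = 29.7277

29.7277 A


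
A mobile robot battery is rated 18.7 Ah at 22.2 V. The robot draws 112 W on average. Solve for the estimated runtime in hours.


E = 18.7*22.2 = 415.1400 Wh
t = E/P = 415.1400/112 = 3.7066

3.7066 hours


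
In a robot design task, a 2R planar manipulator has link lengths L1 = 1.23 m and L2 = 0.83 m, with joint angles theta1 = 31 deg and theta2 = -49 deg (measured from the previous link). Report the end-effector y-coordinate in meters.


y = L1*sin(th1) + L2*sin(th1+th2) = 1.23*sin(31 deg) + 0.83*sin(-18 deg) = 0.3770

0.3770 m


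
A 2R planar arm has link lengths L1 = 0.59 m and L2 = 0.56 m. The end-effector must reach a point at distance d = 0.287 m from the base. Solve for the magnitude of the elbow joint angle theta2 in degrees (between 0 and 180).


cos(th2) = (d^2 - L1^2 - L2^2)/(2*L1*L2) = (0.287^2 - 0.59^2 - 0.56^2)/(2*0.59*0.56) = -0.87671156
th2 = acos(-0.87671156) = 151.2482 deg

151.2482 degrees


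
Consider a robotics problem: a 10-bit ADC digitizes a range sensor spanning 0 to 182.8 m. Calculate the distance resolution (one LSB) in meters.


res = range / 2^n = 182.8/2^10 = 182.8/1024 = 0.1785

0.1785 m


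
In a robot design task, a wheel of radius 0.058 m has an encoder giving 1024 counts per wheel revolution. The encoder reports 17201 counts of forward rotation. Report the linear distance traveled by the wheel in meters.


revs = 17201/1024 = 16.797852
d = revs * 2*pi*r = 16.797852 * 2*pi*0.058 = 6.1216

6.1216 m


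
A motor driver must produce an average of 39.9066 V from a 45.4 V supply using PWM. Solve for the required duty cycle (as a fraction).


D = V_avg/V_supply = 39.9066/45.4 = 0.8790

0.8790


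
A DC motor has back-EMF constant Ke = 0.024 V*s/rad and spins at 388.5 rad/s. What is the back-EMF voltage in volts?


V_emf = Ke * omega = 0.024*388.5 = 9.3240

9.3240 V


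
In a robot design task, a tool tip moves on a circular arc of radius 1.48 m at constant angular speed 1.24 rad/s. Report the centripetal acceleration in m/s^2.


a_c = omega^2 * r = 1.24^2 * 1.48 = 2.2756

2.2756 m/s^2


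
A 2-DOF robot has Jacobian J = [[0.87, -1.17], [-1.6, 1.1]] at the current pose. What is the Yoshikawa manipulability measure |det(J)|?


det(J) = 0.87*1.1 - (-1.17)*(-1.6) = -0.9150
|det(J)| = 0.9150

0.9150


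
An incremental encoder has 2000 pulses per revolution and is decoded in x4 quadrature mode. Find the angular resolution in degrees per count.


resolution = 360 / (PPR * 4) = 360 / 8000 = 0.0450

0.0450 degrees


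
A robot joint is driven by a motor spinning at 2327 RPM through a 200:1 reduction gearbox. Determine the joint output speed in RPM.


omega_joint = omega_motor / N = 2327 / 200 = 11.6350

11.6350 RPM


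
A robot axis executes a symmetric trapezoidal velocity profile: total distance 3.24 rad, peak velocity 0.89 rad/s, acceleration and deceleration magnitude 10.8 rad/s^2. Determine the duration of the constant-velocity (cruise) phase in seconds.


t_acc = v/a = 0.082407 s, d_acc = v^2/(2a) = 0.036671 rad each
d_cruise = 3.24 - 2*0.036671 = 3.166658 rad
t_cruise = d_cruise/v = 3.166658/0.89 = 3.5580

3.5580 s


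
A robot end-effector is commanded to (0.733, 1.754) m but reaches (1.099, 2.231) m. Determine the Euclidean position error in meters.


dx = 1.099 - (0.733) = 0.3660, dy = 2.231 - (1.754) = 0.4770
err = sqrt(0.133956 + 0.227529) = 0.6012

0.6012 m


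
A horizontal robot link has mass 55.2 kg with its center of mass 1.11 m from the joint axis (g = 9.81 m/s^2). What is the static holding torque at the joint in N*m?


tau = m*g*L = 55.2 * 9.81 * 1.11 = 601.0783

601.0783 N*m


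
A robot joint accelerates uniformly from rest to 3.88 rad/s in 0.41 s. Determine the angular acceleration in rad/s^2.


alpha = delta_omega / t = 3.88 / 0.41 = 9.4634

9.4634 rad/s^2


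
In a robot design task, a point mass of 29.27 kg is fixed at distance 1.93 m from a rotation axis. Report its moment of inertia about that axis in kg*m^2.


I = m*r^2 = 29.27*1.93^2 = 109.0278

109.0278 kg*m^2


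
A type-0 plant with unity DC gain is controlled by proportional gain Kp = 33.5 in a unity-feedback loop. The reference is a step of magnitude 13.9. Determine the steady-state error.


e_ss = R/(1 + Kp) = 13.9/(1 + 33.5) = 13.9/34.5000 = 0.4029

0.4029


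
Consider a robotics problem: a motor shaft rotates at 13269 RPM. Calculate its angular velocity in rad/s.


omega = 13269 * 2*pi/60 = 1389.5264

1389.5264 rad/s


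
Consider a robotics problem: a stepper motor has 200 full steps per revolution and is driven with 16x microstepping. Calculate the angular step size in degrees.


step = 360/(200*16) = 360/3200 = 0.1125

0.1125 degrees


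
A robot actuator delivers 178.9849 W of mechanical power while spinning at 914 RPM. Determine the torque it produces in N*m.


omega = 914 * 2*pi/60 = 95.713856 rad/s
tau = P / omega = 178.9849 / 95.713856 = 1.8700

1.8700 N*m


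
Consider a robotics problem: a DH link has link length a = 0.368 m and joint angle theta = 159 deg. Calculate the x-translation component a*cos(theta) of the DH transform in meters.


a*cos(theta) = 0.368*cos(159 deg) = -0.3436

-0.3436 m


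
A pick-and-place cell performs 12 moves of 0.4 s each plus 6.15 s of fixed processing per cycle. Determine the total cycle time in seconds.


T = 12*0.4 + 6.15 = 10.9500

10.9500 s


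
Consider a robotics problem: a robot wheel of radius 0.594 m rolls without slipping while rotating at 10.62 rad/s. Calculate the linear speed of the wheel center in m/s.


v = omega * r = 10.62 * 0.594 = 6.3083

6.3083 m/s


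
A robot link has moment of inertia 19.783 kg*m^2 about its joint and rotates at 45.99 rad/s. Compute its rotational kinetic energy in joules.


KE = (1/2)*I*omega^2 = 0.5*19.783*45.99^2 = 20921.3148

20921.3148 J


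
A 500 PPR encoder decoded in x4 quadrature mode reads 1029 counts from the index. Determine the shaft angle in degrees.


angle = counts * 360 / (PPR*4) = 1029 * 360 / 2000 = 185.2200

185.2200 degrees


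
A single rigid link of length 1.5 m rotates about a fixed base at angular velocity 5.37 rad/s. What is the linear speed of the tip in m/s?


v = L*omega = 1.5 * 5.37 = 8.0550

8.0550 m/s


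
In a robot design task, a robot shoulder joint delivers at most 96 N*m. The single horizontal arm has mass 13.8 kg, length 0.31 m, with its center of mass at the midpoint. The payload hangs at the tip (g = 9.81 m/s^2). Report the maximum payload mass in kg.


tau_arm = m_arm*g*(L/2) = 13.8*9.81*0.31/2 = 20.9836 N*m
tau_payload = tau_max - tau_arm = 96 - 20.9836 = 75.0164
m_payload = tau_payload / (g*L) = 75.0164 / (9.81*0.31) = 24.6675

24.6675 kg


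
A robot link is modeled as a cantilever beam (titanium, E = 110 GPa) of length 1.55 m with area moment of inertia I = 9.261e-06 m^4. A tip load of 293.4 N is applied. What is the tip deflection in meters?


delta = F*L^3/(3*E*I) = 293.4*1.55^3/(3*1.100e+11*9.261e-06)
      = 1092.584925/3056130 = 3.5751e-04

3.5751e-04 m


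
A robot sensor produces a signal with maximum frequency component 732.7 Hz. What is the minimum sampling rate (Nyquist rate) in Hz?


f_s,min = 2*f_max = 2*732.7 = 1465.4000

1465.4000 Hz


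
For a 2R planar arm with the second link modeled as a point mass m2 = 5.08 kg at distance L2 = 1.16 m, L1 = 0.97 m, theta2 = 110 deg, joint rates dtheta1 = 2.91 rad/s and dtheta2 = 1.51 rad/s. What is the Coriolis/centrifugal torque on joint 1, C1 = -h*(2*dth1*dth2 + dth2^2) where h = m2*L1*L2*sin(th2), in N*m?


h = m2*L1*L2*sin(th2) = 5.08*0.97*1.16*sin(110 deg) = 5.371298
C1 = -h*(2*2.91*1.51 + 1.51^2) = -5.371298*11.0683 = -59.4511

-59.4511 N*m


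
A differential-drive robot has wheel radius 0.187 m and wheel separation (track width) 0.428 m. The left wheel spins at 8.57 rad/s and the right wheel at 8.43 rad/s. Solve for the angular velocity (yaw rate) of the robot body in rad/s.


omega = r*(wR - wL)/L = 0.187*(8.43 - (8.57))/0.428 = -0.0612

-0.0612 rad/s


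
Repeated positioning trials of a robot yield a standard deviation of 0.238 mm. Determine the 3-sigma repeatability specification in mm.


repeatability = 3*sigma = 3*0.238 = 0.7140

0.7140 mm


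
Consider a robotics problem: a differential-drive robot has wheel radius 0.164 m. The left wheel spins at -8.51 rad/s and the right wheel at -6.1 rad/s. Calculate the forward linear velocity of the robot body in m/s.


v = r*(wR + wL)/2 = 0.164*(-6.1 + -8.51)/2 = -1.1980

-1.1980 m/s


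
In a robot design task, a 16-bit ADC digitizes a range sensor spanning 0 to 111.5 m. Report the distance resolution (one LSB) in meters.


res = range / 2^n = 111.5/2^16 = 111.5/65536 = 0.0017

0.0017 m


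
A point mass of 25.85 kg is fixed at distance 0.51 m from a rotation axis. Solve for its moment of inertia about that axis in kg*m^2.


I = m*r^2 = 25.85*0.51^2 = 6.7236

6.7236 kg*m^2


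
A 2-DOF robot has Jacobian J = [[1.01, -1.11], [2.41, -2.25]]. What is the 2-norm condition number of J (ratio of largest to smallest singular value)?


JJ^T eigenvalues: trace(JJ^T) = 13.1228, det(JJ^T) = det(J)^2 = 0.16208676
s_max^2 = (13.1228 + sqrt(171.55953280))/2 = 13.11043681
s_min^2 = (13.1228 - sqrt(171.55953280))/2 = 0.01236319
kappa = s_max/s_min = sqrt(13.11043681/0.01236319) = 32.5644

32.5644


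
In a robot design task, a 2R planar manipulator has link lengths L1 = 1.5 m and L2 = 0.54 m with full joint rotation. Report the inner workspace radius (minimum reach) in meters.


r_min = |L1 - L2| = |1.5 - 0.54| = 0.9600

0.9600 m


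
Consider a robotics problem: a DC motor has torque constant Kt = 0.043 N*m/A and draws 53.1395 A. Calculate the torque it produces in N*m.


tau = Kt * I = 0.043*53.1395 = 2.2850

2.2850 N*m


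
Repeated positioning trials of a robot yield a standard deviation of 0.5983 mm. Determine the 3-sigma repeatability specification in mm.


repeatability = 3*sigma = 3*0.5983 = 1.7949

1.7949 mm


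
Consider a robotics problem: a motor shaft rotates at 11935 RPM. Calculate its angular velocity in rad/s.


omega = 11935 * 2*pi/60 = 1249.8303

1249.8303 rad/s


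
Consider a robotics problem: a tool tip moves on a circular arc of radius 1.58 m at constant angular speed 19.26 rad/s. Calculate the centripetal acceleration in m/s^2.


a_c = omega^2 * r = 19.26^2 * 1.58 = 586.0972

586.0972 m/s^2


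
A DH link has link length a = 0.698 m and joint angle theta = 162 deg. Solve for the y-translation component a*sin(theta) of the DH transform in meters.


a*sin(theta) = 0.698*sin(162 deg) = 0.2157

0.2157 m


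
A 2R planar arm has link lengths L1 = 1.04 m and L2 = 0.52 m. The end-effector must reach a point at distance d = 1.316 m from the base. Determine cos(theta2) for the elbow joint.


cos(th2) = (d^2 - L1^2 - L2^2)/(2*L1*L2) = (1.316^2 - 1.04^2 - 0.52^2)/(2*1.04*0.52) = 0.3512

0.3512


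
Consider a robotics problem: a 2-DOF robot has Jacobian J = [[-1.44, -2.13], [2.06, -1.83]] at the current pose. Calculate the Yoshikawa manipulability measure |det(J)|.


det(J) = -1.44*-1.83 - (-2.13)*(2.06) = 7.0230
|det(J)| = 7.0230

7.0230


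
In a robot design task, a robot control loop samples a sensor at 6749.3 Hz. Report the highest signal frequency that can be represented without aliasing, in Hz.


f_max = f_s/2 = 6749.3/2 = 3374.6500

3374.6500 Hz


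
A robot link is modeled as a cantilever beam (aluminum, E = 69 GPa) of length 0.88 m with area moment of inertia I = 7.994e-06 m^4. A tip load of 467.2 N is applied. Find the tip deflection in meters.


delta = F*L^3/(3*E*I) = 467.2*0.88^3/(3*6.900e+10*7.994e-06)
      = 318.3837184/1654758 = 1.9241e-04

1.9241e-04 m


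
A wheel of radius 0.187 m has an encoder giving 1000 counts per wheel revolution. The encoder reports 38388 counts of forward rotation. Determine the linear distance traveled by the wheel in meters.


revs = 38388/1000 = 38.388000
d = revs * 2*pi*r = 38.388000 * 2*pi*0.187 = 45.1042

45.1042 m


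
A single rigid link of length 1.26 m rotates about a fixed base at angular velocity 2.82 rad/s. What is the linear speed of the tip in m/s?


v = L*omega = 1.26 * 2.82 = 3.5532

3.5532 m/s


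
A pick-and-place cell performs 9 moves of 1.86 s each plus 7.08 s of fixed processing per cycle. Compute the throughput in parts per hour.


T_cycle = 9*1.86 + 7.08 = 23.8200 s
rate = 3600/T = 151.1335

151.1335 parts/hour


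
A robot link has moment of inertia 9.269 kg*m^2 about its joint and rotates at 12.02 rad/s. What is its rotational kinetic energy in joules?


KE = (1/2)*I*omega^2 = 0.5*9.269*12.02^2 = 669.5944

669.5944 J


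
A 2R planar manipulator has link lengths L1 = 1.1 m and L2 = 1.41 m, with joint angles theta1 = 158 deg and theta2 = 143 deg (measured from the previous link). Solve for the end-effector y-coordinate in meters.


y = L1*sin(th1) + L2*sin(th1+th2) = 1.1*sin(158 deg) + 1.41*sin(301 deg) = -0.7965

-0.7965 m


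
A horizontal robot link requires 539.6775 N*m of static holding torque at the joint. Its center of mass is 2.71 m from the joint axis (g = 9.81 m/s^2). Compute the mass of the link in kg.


m = tau / (g*L) = 539.6775 / (9.81 * 2.71) = 20.3000

20.3000 kg


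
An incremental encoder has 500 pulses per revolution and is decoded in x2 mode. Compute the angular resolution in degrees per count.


resolution = 360 / (PPR * 2) = 360 / 1000 = 0.3600

0.3600 degrees


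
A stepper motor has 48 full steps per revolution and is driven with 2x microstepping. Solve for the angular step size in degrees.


step = 360/(48*2) = 360/96 = 3.7500

3.7500 degrees


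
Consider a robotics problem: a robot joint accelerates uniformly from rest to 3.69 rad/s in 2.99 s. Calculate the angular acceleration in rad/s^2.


alpha = delta_omega / t = 3.69 / 2.99 = 1.2341

1.2341 rad/s^2


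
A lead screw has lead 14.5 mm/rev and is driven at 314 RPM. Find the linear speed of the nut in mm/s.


v = lead * (RPM/60) = 14.5*314/60 = 75.8833

75.8833 mm/s


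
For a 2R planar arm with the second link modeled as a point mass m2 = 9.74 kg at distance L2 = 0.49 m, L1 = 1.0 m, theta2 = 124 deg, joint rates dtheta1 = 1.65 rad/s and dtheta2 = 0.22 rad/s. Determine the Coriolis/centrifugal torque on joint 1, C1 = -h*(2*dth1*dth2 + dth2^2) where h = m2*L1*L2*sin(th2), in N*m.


h = m2*L1*L2*sin(th2) = 9.74*1.0*0.49*sin(124 deg) = 3.956665
C1 = -h*(2*1.65*0.22 + 0.22^2) = -3.956665*0.7744 = -3.0640

-3.0640 N*m


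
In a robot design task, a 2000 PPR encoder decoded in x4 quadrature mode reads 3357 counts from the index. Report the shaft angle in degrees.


angle = counts * 360 / (PPR*4) = 3357 * 360 / 8000 = 151.0650

151.0650 degrees


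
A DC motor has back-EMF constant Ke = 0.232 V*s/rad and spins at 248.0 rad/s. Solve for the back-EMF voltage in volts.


V_emf = Ke * omega = 0.232*248.0 = 57.5360

57.5360 V


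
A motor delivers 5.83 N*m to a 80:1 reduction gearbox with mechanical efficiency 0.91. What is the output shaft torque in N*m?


tau_out = tau_in * N * eta = 5.83 * 80 * 0.91 = 424.4240

424.4240 N*m


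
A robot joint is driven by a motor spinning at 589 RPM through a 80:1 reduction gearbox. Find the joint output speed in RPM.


omega_joint = omega_motor / N = 589 / 80 = 7.3625

7.3625 RPM


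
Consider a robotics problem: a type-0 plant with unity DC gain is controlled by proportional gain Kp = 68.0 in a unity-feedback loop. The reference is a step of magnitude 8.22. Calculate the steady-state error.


e_ss = R/(1 + Kp) = 8.22/(1 + 68.0) = 8.22/69.0000 = 0.1191

0.1191


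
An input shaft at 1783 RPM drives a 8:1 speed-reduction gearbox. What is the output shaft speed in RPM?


omega_out = omega_in / N = 1783 / 8 = 222.8750

222.8750 RPM


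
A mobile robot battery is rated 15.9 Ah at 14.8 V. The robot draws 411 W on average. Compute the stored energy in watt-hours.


E = capacity * V = 15.9*14.8 = 235.3200

235.3200 Wh


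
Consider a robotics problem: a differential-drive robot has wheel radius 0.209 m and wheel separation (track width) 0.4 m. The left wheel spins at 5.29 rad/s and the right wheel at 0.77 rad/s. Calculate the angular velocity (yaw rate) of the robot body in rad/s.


omega = r*(wR - wL)/L = 0.209*(0.77 - (5.29))/0.4 = -2.3617

-2.3617 rad/s


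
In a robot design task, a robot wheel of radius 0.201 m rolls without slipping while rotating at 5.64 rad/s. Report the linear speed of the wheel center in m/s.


v = omega * r = 5.64 * 0.201 = 1.1336

1.1336 m/s


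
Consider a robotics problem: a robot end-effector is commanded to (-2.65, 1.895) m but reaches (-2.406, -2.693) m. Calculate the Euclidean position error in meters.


dx = -2.406 - (-2.65) = 0.2440, dy = -2.693 - (1.895) = -4.5880
err = sqrt(0.059536 + 21.049744) = 4.5945

4.5945 m


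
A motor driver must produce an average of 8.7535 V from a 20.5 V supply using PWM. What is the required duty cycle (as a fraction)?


D = V_avg/V_supply = 8.7535/20.5 = 0.4270

0.4270


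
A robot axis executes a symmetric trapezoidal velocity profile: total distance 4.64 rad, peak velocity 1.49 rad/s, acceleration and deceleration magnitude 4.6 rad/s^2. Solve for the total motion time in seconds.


t_acc = v/a = 1.49/4.6 = 0.323913 s
d_acc = v^2/(2a) = 0.241315 rad (each ramp)
d_cruise = 4.64 - 2*0.241315 = 4.157370 rad
t_cruise = 4.157370/1.49 = 2.790181 s
t_total = 2*0.323913 + 2.790181 = 3.4380

3.4380 s


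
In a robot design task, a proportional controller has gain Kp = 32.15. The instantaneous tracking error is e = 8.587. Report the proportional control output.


u_P = Kp * e = 32.15 * 8.587 = 276.0720

276.0720


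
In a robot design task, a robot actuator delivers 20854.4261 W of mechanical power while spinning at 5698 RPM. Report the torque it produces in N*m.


omega = 5698 * 2*pi/60 = 596.693165 rad/s
tau = P / omega = 20854.4261 / 596.693165 = 34.9500

34.9500 N*m


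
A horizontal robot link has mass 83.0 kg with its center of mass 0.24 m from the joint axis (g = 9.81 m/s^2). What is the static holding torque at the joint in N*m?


tau = m*g*L = 83.0 * 9.81 * 0.24 = 195.4152

195.4152 N*m


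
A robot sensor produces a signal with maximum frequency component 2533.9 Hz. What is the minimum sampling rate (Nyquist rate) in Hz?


f_s,min = 2*f_max = 2*2533.9 = 5067.8000

5067.8000 Hz


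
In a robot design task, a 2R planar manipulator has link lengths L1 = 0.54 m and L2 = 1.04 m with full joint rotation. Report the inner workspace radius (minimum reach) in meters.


r_min = |L1 - L2| = |0.54 - 1.04| = 0.5000

0.5000 m


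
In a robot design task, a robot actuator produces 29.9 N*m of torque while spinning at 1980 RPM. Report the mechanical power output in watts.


omega = 1980 * 2*pi/60 = 207.345115 rad/s
P = tau * omega = 29.9 * 207.345115 = 6199.6189

6199.6189 W


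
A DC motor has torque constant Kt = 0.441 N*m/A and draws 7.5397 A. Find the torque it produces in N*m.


tau = Kt * I = 0.441*7.5397 = 3.3250

3.3250 N*m


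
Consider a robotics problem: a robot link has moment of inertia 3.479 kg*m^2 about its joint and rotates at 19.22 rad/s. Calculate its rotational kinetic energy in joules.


KE = (1/2)*I*omega^2 = 0.5*3.479*19.22^2 = 642.5859

642.5859 J


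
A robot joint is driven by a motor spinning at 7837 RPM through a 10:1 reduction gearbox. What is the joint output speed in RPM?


omega_joint = omega_motor / N = 7837 / 10 = 783.7000

783.7000 RPM


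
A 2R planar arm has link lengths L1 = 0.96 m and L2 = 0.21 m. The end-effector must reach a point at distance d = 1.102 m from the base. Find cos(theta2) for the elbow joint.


cos(th2) = (d^2 - L1^2 - L2^2)/(2*L1*L2) = (1.102^2 - 0.96^2 - 0.21^2)/(2*0.96*0.21) = 0.6168

0.6168


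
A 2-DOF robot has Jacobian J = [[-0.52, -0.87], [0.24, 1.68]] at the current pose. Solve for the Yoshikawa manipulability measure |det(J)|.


det(J) = -0.52*1.68 - (-0.87)*(0.24) = -0.6648
|det(J)| = 0.6648

0.6648


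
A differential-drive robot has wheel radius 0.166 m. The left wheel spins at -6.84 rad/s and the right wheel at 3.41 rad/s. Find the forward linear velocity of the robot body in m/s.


v = r*(wR + wL)/2 = 0.166*(3.41 + -6.84)/2 = -0.2847

-0.2847 m/s


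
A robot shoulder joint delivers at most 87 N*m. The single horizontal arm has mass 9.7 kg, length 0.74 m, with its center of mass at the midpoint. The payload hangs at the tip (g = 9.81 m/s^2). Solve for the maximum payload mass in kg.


tau_arm = m_arm*g*(L/2) = 9.7*9.81*0.74/2 = 35.2081 N*m
tau_payload = tau_max - tau_arm = 87 - 35.2081 = 51.7919
m_payload = tau_payload / (g*L) = 51.7919 / (9.81*0.74) = 7.1345

7.1345 kg


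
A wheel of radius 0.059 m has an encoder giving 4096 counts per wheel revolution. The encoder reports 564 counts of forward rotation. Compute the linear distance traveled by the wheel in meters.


revs = 564/4096 = 0.137695
d = revs * 2*pi*r = 0.137695 * 2*pi*0.059 = 0.0510

0.0510 m


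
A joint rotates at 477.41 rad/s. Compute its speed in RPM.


RPM = 477.41 * 60/(2*pi) = 4558.9297

4558.9297 RPM


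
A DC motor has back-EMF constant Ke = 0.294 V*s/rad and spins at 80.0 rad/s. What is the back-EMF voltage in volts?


V_emf = Ke * omega = 0.294*80.0 = 23.5200

23.5200 V


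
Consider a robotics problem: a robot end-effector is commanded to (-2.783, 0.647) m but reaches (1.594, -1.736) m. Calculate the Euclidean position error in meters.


dx = 1.594 - (-2.783) = 4.3770, dy = -1.736 - (0.647) = -2.3830
err = sqrt(19.158129 + 5.678689) = 4.9837

4.9837 m


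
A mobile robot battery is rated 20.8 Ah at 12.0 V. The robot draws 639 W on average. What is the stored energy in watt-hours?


E = capacity * V = 20.8*12.0 = 249.6000

249.6000 Wh


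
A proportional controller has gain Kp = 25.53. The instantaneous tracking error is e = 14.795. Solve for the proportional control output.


u_P = Kp * e = 25.53 * 14.795 = 377.7164

377.7164


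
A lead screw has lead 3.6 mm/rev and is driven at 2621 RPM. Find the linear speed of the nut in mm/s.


v = lead * (RPM/60) = 3.6*2621/60 = 157.2600

157.2600 mm/s


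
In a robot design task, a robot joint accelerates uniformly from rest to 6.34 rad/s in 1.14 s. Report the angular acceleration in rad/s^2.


alpha = delta_omega / t = 6.34 / 1.14 = 5.5614

5.5614 rad/s^2


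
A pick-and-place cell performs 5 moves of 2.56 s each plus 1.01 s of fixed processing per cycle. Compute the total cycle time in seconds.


T = 5*2.56 + 1.01 = 13.8100

13.8100 s


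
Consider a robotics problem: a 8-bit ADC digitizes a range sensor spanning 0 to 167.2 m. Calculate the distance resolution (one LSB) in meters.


res = range / 2^n = 167.2/2^8 = 167.2/256 = 0.6531

0.6531 m


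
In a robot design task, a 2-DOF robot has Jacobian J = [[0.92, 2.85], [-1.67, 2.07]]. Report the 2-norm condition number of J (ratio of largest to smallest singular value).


JJ^T eigenvalues: trace(JJ^T) = 16.0427, det(JJ^T) = det(J)^2 = 44.40756321
s_max^2 = (16.0427 + sqrt(79.73797045))/2 = 12.48615600
s_min^2 = (16.0427 - sqrt(79.73797045))/2 = 3.55654400
kappa = s_max/s_min = sqrt(12.48615600/3.55654400) = 1.8737

1.8737


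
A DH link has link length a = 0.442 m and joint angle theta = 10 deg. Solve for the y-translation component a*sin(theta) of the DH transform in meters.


a*sin(theta) = 0.442*sin(10 deg) = 0.0768

0.0768 m


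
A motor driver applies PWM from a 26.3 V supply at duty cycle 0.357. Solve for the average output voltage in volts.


V_avg = V_supply * D = 26.3*0.357 = 9.3891

9.3891 V
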